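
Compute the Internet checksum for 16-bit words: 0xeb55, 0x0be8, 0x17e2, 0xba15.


Sum all words (with carry folding):
+ 0xeb55 = 0xeb55
+ 0x0be8 = 0xf73d
+ 0x17e2 = 0x0f20
+ 0xba15 = 0xc935
One's complement: ~0xc935
Checksum = 0x36ca


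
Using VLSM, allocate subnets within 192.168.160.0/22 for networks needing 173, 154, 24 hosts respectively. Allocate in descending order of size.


173 hosts -> /24 (254 usable): 192.168.160.0/24
154 hosts -> /24 (254 usable): 192.168.161.0/24
24 hosts -> /27 (30 usable): 192.168.162.0/27
Allocation: 192.168.160.0/24 (173 hosts, 254 usable); 192.168.161.0/24 (154 hosts, 254 usable); 192.168.162.0/27 (24 hosts, 30 usable)


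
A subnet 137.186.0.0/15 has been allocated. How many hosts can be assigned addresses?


Host bits = 32 - 15 = 17
Total addresses = 2^17 = 131072
Usable = total - 2 (network and broadcast)
Usable hosts: 131070


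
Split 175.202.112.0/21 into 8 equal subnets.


New prefix = 21 + 3 = 24
Each subnet has 256 addresses
  175.202.112.0/24
  175.202.113.0/24
  175.202.114.0/24
  175.202.115.0/24
  175.202.116.0/24
  175.202.117.0/24
  175.202.118.0/24
  175.202.119.0/24
Subnets: 175.202.112.0/24, 175.202.113.0/24, 175.202.114.0/24, 175.202.115.0/24, 175.202.116.0/24, 175.202.117.0/24, 175.202.118.0/24, 175.202.119.0/24


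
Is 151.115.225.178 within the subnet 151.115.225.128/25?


Subnet network: 151.115.225.128
Test IP AND mask: 151.115.225.128
Yes, 151.115.225.178 is in 151.115.225.128/25


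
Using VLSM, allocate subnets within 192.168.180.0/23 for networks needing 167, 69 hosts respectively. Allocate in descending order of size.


167 hosts -> /24 (254 usable): 192.168.180.0/24
69 hosts -> /25 (126 usable): 192.168.181.0/25
Allocation: 192.168.180.0/24 (167 hosts, 254 usable); 192.168.181.0/25 (69 hosts, 126 usable)


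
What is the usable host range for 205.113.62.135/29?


Network: 205.113.62.128
Broadcast: 205.113.62.135
First usable = network + 1
Last usable = broadcast - 1
Range: 205.113.62.129 to 205.113.62.134


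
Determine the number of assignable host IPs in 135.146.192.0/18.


Host bits = 32 - 18 = 14
Total addresses = 2^14 = 16384
Usable = total - 2 (network and broadcast)
Usable hosts: 16382


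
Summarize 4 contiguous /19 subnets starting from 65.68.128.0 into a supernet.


Original prefix: /19
Number of subnets: 4 = 2^2
New prefix = 19 - 2 = 17
Supernet: 65.68.128.0/17


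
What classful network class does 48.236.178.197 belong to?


First octet: 48
Binary: 00110000
0xxxxxxx -> Class A (1-126)
Class A, default mask 255.0.0.0 (/8)


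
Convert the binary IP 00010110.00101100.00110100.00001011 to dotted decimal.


00010110 = 22
00101100 = 44
00110100 = 52
00001011 = 11
IP: 22.44.52.11


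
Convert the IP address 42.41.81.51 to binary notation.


42 = 00101010
41 = 00101001
81 = 01010001
51 = 00110011
Binary: 00101010.00101001.01010001.00110011


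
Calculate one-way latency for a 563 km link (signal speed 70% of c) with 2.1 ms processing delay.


Speed = 0.7 * 3e5 km/s = 210000 km/s
Propagation delay = 563 / 210000 = 0.0027 s = 2.681 ms
Processing delay = 2.1 ms
Total one-way latency = 4.781 ms


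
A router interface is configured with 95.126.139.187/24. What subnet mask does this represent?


/24 means 24 network bits, 8 host bits
Binary: 11111111111111111111111100000000
Mask: 255.255.255.0


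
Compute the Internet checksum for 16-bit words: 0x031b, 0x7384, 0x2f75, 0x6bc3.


Sum all words (with carry folding):
+ 0x031b = 0x031b
+ 0x7384 = 0x769f
+ 0x2f75 = 0xa614
+ 0x6bc3 = 0x11d8
One's complement: ~0x11d8
Checksum = 0xee27


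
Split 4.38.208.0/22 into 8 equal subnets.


New prefix = 22 + 3 = 25
Each subnet has 128 addresses
  4.38.208.0/25
  4.38.208.128/25
  4.38.209.0/25
  4.38.209.128/25
  4.38.210.0/25
  4.38.210.128/25
  4.38.211.0/25
  4.38.211.128/25
Subnets: 4.38.208.0/25, 4.38.208.128/25, 4.38.209.0/25, 4.38.209.128/25, 4.38.210.0/25, 4.38.210.128/25, 4.38.211.0/25, 4.38.211.128/25


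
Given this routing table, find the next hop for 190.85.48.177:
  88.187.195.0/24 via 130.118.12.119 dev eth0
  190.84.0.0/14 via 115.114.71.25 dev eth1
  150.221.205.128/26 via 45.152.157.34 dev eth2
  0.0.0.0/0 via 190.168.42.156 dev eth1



Longest prefix match for 190.85.48.177:
  /24 88.187.195.0: no
  /14 190.84.0.0: MATCH
  /26 150.221.205.128: no
  /0 0.0.0.0: MATCH
Selected: next-hop 115.114.71.25 via eth1 (matched /14)


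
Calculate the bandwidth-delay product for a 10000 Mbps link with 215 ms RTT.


BDP = bandwidth * RTT
= 10000 Mbps * 215 ms
= 10000 * 1e6 * 215 / 1000 bits
= 2150000000 bits
= 268750000 bytes
= 262451.1719 KB
BDP = 2150000000 bits (268750000 bytes)


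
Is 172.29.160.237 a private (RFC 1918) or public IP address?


RFC 1918 private ranges:
  10.0.0.0/8 (10.0.0.0 - 10.255.255.255)
  172.16.0.0/12 (172.16.0.0 - 172.31.255.255)
  192.168.0.0/16 (192.168.0.0 - 192.168.255.255)
Private (in 172.16.0.0/12)


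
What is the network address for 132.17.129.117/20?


IP:   10000100.00010001.10000001.01110101
Mask: 11111111.11111111.11110000.00000000
AND operation:
Net:  10000100.00010001.10000000.00000000
Network: 132.17.128.0/20


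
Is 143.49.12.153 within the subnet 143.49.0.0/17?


Subnet network: 143.49.0.0
Test IP AND mask: 143.49.0.0
Yes, 143.49.12.153 is in 143.49.0.0/17


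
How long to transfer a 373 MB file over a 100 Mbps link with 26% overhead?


Effective throughput = 100 * (1 - 26/100) = 74 Mbps
File size in Mb = 373 * 8 = 2984 Mb
Time = 2984 / 74
Time = 40.3243 seconds


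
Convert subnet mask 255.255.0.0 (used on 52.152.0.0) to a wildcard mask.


Subnet mask: 255.255.0.0
Wildcard = 255.255.255.255 - subnet mask
255 - 255 = 0
255 - 255 = 0
255 - 0 = 255
255 - 0 = 255
Wildcard: 0.0.255.255


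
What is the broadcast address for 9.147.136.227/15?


Network: 9.146.0.0/15
Host bits = 17
Set all host bits to 1:
Broadcast: 9.147.255.255


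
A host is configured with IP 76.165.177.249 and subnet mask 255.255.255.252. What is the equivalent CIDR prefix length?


Binary: 11111111.11111111.11111111.11111100
Count leading 1s
Prefix: /30


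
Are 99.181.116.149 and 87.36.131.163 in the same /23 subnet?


Mask: 255.255.254.0
99.181.116.149 AND mask = 99.181.116.0
87.36.131.163 AND mask = 87.36.130.0
No, different subnets (99.181.116.0 vs 87.36.130.0)


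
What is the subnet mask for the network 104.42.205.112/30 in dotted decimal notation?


/30 means 30 network bits, 2 host bits
Binary: 11111111111111111111111111111100
Mask: 255.255.255.252


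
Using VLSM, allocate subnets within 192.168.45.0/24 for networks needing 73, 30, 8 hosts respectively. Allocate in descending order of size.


73 hosts -> /25 (126 usable): 192.168.45.0/25
30 hosts -> /27 (30 usable): 192.168.45.128/27
8 hosts -> /28 (14 usable): 192.168.45.160/28
Allocation: 192.168.45.0/25 (73 hosts, 126 usable); 192.168.45.128/27 (30 hosts, 30 usable); 192.168.45.160/28 (8 hosts, 14 usable)


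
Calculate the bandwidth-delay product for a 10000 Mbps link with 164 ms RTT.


BDP = bandwidth * RTT
= 10000 Mbps * 164 ms
= 10000 * 1e6 * 164 / 1000 bits
= 1640000000 bits
= 205000000 bytes
= 200195.3125 KB
BDP = 1640000000 bits (205000000 bytes)


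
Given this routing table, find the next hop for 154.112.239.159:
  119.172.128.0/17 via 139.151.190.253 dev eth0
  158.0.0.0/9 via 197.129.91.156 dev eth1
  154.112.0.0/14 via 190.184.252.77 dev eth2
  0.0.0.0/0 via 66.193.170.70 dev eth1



Longest prefix match for 154.112.239.159:
  /17 119.172.128.0: no
  /9 158.0.0.0: no
  /14 154.112.0.0: MATCH
  /0 0.0.0.0: MATCH
Selected: next-hop 190.184.252.77 via eth2 (matched /14)


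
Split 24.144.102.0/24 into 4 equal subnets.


New prefix = 24 + 2 = 26
Each subnet has 64 addresses
  24.144.102.0/26
  24.144.102.64/26
  24.144.102.128/26
  24.144.102.192/26
Subnets: 24.144.102.0/26, 24.144.102.64/26, 24.144.102.128/26, 24.144.102.192/26


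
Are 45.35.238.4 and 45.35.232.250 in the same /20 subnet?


Mask: 255.255.240.0
45.35.238.4 AND mask = 45.35.224.0
45.35.232.250 AND mask = 45.35.224.0
Yes, same subnet (45.35.224.0)


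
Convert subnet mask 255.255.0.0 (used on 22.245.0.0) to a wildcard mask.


Subnet mask: 255.255.0.0
Wildcard = 255.255.255.255 - subnet mask
255 - 255 = 0
255 - 255 = 0
255 - 0 = 255
255 - 0 = 255
Wildcard: 0.0.255.255


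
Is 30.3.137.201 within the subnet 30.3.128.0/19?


Subnet network: 30.3.128.0
Test IP AND mask: 30.3.128.0
Yes, 30.3.137.201 is in 30.3.128.0/19


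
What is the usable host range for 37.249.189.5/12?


Network: 37.240.0.0
Broadcast: 37.255.255.255
First usable = network + 1
Last usable = broadcast - 1
Range: 37.240.0.1 to 37.255.255.254


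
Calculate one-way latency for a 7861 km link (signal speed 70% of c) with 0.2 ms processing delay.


Speed = 0.7 * 3e5 km/s = 210000 km/s
Propagation delay = 7861 / 210000 = 0.0374 s = 37.4333 ms
Processing delay = 0.2 ms
Total one-way latency = 37.6333 ms


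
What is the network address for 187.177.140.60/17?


IP:   10111011.10110001.10001100.00111100
Mask: 11111111.11111111.10000000.00000000
AND operation:
Net:  10111011.10110001.10000000.00000000
Network: 187.177.128.0/17


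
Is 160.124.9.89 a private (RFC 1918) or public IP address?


RFC 1918 private ranges:
  10.0.0.0/8 (10.0.0.0 - 10.255.255.255)
  172.16.0.0/12 (172.16.0.0 - 172.31.255.255)
  192.168.0.0/16 (192.168.0.0 - 192.168.255.255)
Public (not in any RFC 1918 range)


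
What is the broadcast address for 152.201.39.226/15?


Network: 152.200.0.0/15
Host bits = 17
Set all host bits to 1:
Broadcast: 152.201.255.255


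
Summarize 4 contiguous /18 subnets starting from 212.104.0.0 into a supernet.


Original prefix: /18
Number of subnets: 4 = 2^2
New prefix = 18 - 2 = 16
Supernet: 212.104.0.0/16


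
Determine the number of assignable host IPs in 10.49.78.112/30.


Host bits = 32 - 30 = 2
Total addresses = 2^2 = 4
Usable = total - 2 (network and broadcast)
Usable hosts: 2


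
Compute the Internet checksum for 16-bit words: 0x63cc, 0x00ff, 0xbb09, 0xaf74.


Sum all words (with carry folding):
+ 0x63cc = 0x63cc
+ 0x00ff = 0x64cb
+ 0xbb09 = 0x1fd5
+ 0xaf74 = 0xcf49
One's complement: ~0xcf49
Checksum = 0x30b6


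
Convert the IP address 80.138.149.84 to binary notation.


80 = 01010000
138 = 10001010
149 = 10010101
84 = 01010100
Binary: 01010000.10001010.10010101.01010100


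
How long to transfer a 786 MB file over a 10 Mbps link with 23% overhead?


Effective throughput = 10 * (1 - 23/100) = 7.7 Mbps
File size in Mb = 786 * 8 = 6288 Mb
Time = 6288 / 7.7
Time = 816.6234 seconds


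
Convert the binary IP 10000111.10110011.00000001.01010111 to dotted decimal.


10000111 = 135
10110011 = 179
00000001 = 1
01010111 = 87
IP: 135.179.1.87


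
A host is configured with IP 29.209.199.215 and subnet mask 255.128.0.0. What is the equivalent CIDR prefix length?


Binary: 11111111.10000000.00000000.00000000
Count leading 1s
Prefix: /9


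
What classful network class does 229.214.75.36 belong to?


First octet: 229
Binary: 11100101
1110xxxx -> Class D (224-239)
Class D (multicast), default mask N/A


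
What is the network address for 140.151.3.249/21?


IP:   10001100.10010111.00000011.11111001
Mask: 11111111.11111111.11111000.00000000
AND operation:
Net:  10001100.10010111.00000000.00000000
Network: 140.151.0.0/21


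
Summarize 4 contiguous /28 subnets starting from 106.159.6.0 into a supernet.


Original prefix: /28
Number of subnets: 4 = 2^2
New prefix = 28 - 2 = 26
Supernet: 106.159.6.0/26


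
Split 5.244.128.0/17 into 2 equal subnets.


New prefix = 17 + 1 = 18
Each subnet has 16384 addresses
  5.244.128.0/18
  5.244.192.0/18
Subnets: 5.244.128.0/18, 5.244.192.0/18


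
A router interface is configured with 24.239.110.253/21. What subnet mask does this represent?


/21 means 21 network bits, 11 host bits
Binary: 11111111111111111111100000000000
Mask: 255.255.248.0


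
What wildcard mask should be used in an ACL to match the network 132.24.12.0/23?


Subnet mask: 255.255.254.0
Wildcard = 255.255.255.255 - subnet mask
255 - 255 = 0
255 - 255 = 0
255 - 254 = 1
255 - 0 = 255
Wildcard: 0.0.1.255


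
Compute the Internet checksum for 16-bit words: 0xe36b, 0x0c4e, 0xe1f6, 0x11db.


Sum all words (with carry folding):
+ 0xe36b = 0xe36b
+ 0x0c4e = 0xefb9
+ 0xe1f6 = 0xd1b0
+ 0x11db = 0xe38b
One's complement: ~0xe38b
Checksum = 0x1c74


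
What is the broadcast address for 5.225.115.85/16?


Network: 5.225.0.0/16
Host bits = 16
Set all host bits to 1:
Broadcast: 5.225.255.255


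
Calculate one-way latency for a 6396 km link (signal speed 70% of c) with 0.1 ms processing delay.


Speed = 0.7 * 3e5 km/s = 210000 km/s
Propagation delay = 6396 / 210000 = 0.0305 s = 30.4571 ms
Processing delay = 0.1 ms
Total one-way latency = 30.5571 ms


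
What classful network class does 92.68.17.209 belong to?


First octet: 92
Binary: 01011100
0xxxxxxx -> Class A (1-126)
Class A, default mask 255.0.0.0 (/8)


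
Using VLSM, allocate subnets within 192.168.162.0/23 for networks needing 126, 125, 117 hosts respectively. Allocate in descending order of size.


126 hosts -> /25 (126 usable): 192.168.162.0/25
125 hosts -> /25 (126 usable): 192.168.162.128/25
117 hosts -> /25 (126 usable): 192.168.163.0/25
Allocation: 192.168.162.0/25 (126 hosts, 126 usable); 192.168.162.128/25 (125 hosts, 126 usable); 192.168.163.0/25 (117 hosts, 126 usable)


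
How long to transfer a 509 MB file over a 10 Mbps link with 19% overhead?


Effective throughput = 10 * (1 - 19/100) = 8.1 Mbps
File size in Mb = 509 * 8 = 4072 Mb
Time = 4072 / 8.1
Time = 502.716 seconds


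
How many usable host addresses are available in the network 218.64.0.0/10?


Host bits = 32 - 10 = 22
Total addresses = 2^22 = 4194304
Usable = total - 2 (network and broadcast)
Usable hosts: 4194302


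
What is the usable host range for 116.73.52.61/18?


Network: 116.73.0.0
Broadcast: 116.73.63.255
First usable = network + 1
Last usable = broadcast - 1
Range: 116.73.0.1 to 116.73.63.254


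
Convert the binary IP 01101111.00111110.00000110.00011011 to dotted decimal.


01101111 = 111
00111110 = 62
00000110 = 6
00011011 = 27
IP: 111.62.6.27


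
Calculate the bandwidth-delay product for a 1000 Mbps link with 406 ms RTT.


BDP = bandwidth * RTT
= 1000 Mbps * 406 ms
= 1000 * 1e6 * 406 / 1000 bits
= 406000000 bits
= 50750000 bytes
= 49560.5469 KB
BDP = 406000000 bits (50750000 bytes)


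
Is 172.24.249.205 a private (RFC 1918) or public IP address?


RFC 1918 private ranges:
  10.0.0.0/8 (10.0.0.0 - 10.255.255.255)
  172.16.0.0/12 (172.16.0.0 - 172.31.255.255)
  192.168.0.0/16 (192.168.0.0 - 192.168.255.255)
Private (in 172.16.0.0/12)


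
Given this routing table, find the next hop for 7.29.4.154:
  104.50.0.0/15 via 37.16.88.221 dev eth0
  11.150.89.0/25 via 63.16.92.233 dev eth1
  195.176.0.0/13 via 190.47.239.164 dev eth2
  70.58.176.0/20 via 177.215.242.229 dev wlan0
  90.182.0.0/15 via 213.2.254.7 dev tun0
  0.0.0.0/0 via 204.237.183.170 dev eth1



Longest prefix match for 7.29.4.154:
  /15 104.50.0.0: no
  /25 11.150.89.0: no
  /13 195.176.0.0: no
  /20 70.58.176.0: no
  /15 90.182.0.0: no
  /0 0.0.0.0: MATCH
Selected: next-hop 204.237.183.170 via eth1 (matched /0)


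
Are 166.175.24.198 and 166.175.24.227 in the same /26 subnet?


Mask: 255.255.255.192
166.175.24.198 AND mask = 166.175.24.192
166.175.24.227 AND mask = 166.175.24.192
Yes, same subnet (166.175.24.192)


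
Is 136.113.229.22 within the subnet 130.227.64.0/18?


Subnet network: 130.227.64.0
Test IP AND mask: 136.113.192.0
No, 136.113.229.22 is not in 130.227.64.0/18


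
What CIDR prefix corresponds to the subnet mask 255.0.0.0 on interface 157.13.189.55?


Binary: 11111111.00000000.00000000.00000000
Count leading 1s
Prefix: /8


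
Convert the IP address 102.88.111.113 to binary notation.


102 = 01100110
88 = 01011000
111 = 01101111
113 = 01110001
Binary: 01100110.01011000.01101111.01110001


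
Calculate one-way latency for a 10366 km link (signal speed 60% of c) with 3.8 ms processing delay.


Speed = 0.6 * 3e5 km/s = 180000 km/s
Propagation delay = 10366 / 180000 = 0.0576 s = 57.5889 ms
Processing delay = 3.8 ms
Total one-way latency = 61.3889 ms


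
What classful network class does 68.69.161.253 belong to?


First octet: 68
Binary: 01000100
0xxxxxxx -> Class A (1-126)
Class A, default mask 255.0.0.0 (/8)


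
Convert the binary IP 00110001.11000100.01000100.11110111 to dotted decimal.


00110001 = 49
11000100 = 196
01000100 = 68
11110111 = 247
IP: 49.196.68.247


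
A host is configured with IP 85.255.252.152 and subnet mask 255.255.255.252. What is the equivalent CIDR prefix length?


Binary: 11111111.11111111.11111111.11111100
Count leading 1s
Prefix: /30


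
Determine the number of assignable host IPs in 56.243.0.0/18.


Host bits = 32 - 18 = 14
Total addresses = 2^14 = 16384
Usable = total - 2 (network and broadcast)
Usable hosts: 16382


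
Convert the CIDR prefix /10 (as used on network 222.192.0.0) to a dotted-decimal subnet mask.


/10 means 10 network bits, 22 host bits
Binary: 11111111110000000000000000000000
Mask: 255.192.0.0


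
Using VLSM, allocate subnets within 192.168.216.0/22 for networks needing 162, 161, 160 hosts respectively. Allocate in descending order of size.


162 hosts -> /24 (254 usable): 192.168.216.0/24
161 hosts -> /24 (254 usable): 192.168.217.0/24
160 hosts -> /24 (254 usable): 192.168.218.0/24
Allocation: 192.168.216.0/24 (162 hosts, 254 usable); 192.168.217.0/24 (161 hosts, 254 usable); 192.168.218.0/24 (160 hosts, 254 usable)


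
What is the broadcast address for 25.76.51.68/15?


Network: 25.76.0.0/15
Host bits = 17
Set all host bits to 1:
Broadcast: 25.77.255.255


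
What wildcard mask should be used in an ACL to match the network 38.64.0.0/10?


Subnet mask: 255.192.0.0
Wildcard = 255.255.255.255 - subnet mask
255 - 255 = 0
255 - 192 = 63
255 - 0 = 255
255 - 0 = 255
Wildcard: 0.63.255.255


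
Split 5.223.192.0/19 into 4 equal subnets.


New prefix = 19 + 2 = 21
Each subnet has 2048 addresses
  5.223.192.0/21
  5.223.200.0/21
  5.223.208.0/21
  5.223.216.0/21
Subnets: 5.223.192.0/21, 5.223.200.0/21, 5.223.208.0/21, 5.223.216.0/21


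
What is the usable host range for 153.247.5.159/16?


Network: 153.247.0.0
Broadcast: 153.247.255.255
First usable = network + 1
Last usable = broadcast - 1
Range: 153.247.0.1 to 153.247.255.254


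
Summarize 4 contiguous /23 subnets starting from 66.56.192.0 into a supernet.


Original prefix: /23
Number of subnets: 4 = 2^2
New prefix = 23 - 2 = 21
Supernet: 66.56.192.0/21


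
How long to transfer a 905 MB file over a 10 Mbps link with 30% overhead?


Effective throughput = 10 * (1 - 30/100) = 7 Mbps
File size in Mb = 905 * 8 = 7240 Mb
Time = 7240 / 7
Time = 1034.2857 seconds


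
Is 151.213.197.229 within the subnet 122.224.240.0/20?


Subnet network: 122.224.240.0
Test IP AND mask: 151.213.192.0
No, 151.213.197.229 is not in 122.224.240.0/20


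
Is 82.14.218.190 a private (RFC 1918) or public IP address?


RFC 1918 private ranges:
  10.0.0.0/8 (10.0.0.0 - 10.255.255.255)
  172.16.0.0/12 (172.16.0.0 - 172.31.255.255)
  192.168.0.0/16 (192.168.0.0 - 192.168.255.255)
Public (not in any RFC 1918 range)


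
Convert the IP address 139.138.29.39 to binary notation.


139 = 10001011
138 = 10001010
29 = 00011101
39 = 00100111
Binary: 10001011.10001010.00011101.00100111


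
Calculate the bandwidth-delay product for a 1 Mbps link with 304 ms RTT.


BDP = bandwidth * RTT
= 1 Mbps * 304 ms
= 1 * 1e6 * 304 / 1000 bits
= 304000 bits
= 38000 bytes
= 37.1094 KB
BDP = 304000 bits (38000 bytes)


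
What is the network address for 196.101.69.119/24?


IP:   11000100.01100101.01000101.01110111
Mask: 11111111.11111111.11111111.00000000
AND operation:
Net:  11000100.01100101.01000101.00000000
Network: 196.101.69.0/24


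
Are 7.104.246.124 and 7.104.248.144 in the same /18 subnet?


Mask: 255.255.192.0
7.104.246.124 AND mask = 7.104.192.0
7.104.248.144 AND mask = 7.104.192.0
Yes, same subnet (7.104.192.0)


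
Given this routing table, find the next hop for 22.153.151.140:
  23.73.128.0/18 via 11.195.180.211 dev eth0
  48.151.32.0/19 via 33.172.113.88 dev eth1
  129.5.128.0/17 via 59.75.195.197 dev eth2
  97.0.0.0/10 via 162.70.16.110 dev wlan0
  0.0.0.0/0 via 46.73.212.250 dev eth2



Longest prefix match for 22.153.151.140:
  /18 23.73.128.0: no
  /19 48.151.32.0: no
  /17 129.5.128.0: no
  /10 97.0.0.0: no
  /0 0.0.0.0: MATCH
Selected: next-hop 46.73.212.250 via eth2 (matched /0)


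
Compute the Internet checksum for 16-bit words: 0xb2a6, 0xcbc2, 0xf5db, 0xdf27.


Sum all words (with carry folding):
+ 0xb2a6 = 0xb2a6
+ 0xcbc2 = 0x7e69
+ 0xf5db = 0x7445
+ 0xdf27 = 0x536d
One's complement: ~0x536d
Checksum = 0xac92


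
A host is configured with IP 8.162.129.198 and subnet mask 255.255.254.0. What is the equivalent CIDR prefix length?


Binary: 11111111.11111111.11111110.00000000
Count leading 1s
Prefix: /23


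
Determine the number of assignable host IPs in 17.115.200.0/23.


Host bits = 32 - 23 = 9
Total addresses = 2^9 = 512
Usable = total - 2 (network and broadcast)
Usable hosts: 510


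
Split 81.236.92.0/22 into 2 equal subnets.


New prefix = 22 + 1 = 23
Each subnet has 512 addresses
  81.236.92.0/23
  81.236.94.0/23
Subnets: 81.236.92.0/23, 81.236.94.0/23


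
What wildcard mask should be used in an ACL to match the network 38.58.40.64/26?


Subnet mask: 255.255.255.192
Wildcard = 255.255.255.255 - subnet mask
255 - 255 = 0
255 - 255 = 0
255 - 255 = 0
255 - 192 = 63
Wildcard: 0.0.0.63


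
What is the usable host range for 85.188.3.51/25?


Network: 85.188.3.0
Broadcast: 85.188.3.127
First usable = network + 1
Last usable = broadcast - 1
Range: 85.188.3.1 to 85.188.3.126


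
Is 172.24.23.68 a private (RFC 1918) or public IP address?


RFC 1918 private ranges:
  10.0.0.0/8 (10.0.0.0 - 10.255.255.255)
  172.16.0.0/12 (172.16.0.0 - 172.31.255.255)
  192.168.0.0/16 (192.168.0.0 - 192.168.255.255)
Private (in 172.16.0.0/12)


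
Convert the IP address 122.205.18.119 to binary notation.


122 = 01111010
205 = 11001101
18 = 00010010
119 = 01110111
Binary: 01111010.11001101.00010010.01110111


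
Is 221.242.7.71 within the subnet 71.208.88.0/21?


Subnet network: 71.208.88.0
Test IP AND mask: 221.242.0.0
No, 221.242.7.71 is not in 71.208.88.0/21


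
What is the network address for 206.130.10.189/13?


IP:   11001110.10000010.00001010.10111101
Mask: 11111111.11111000.00000000.00000000
AND operation:
Net:  11001110.10000000.00000000.00000000
Network: 206.128.0.0/13


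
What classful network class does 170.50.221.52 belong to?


First octet: 170
Binary: 10101010
10xxxxxx -> Class B (128-191)
Class B, default mask 255.255.0.0 (/16)


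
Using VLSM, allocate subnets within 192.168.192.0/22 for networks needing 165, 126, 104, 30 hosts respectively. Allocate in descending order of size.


165 hosts -> /24 (254 usable): 192.168.192.0/24
126 hosts -> /25 (126 usable): 192.168.193.0/25
104 hosts -> /25 (126 usable): 192.168.193.128/25
30 hosts -> /27 (30 usable): 192.168.194.0/27
Allocation: 192.168.192.0/24 (165 hosts, 254 usable); 192.168.193.0/25 (126 hosts, 126 usable); 192.168.193.128/25 (104 hosts, 126 usable); 192.168.194.0/27 (30 hosts, 30 usable)


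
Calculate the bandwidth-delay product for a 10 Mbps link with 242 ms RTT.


BDP = bandwidth * RTT
= 10 Mbps * 242 ms
= 10 * 1e6 * 242 / 1000 bits
= 2420000 bits
= 302500 bytes
= 295.4102 KB
BDP = 2420000 bits (302500 bytes)


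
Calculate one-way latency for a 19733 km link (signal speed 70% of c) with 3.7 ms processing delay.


Speed = 0.7 * 3e5 km/s = 210000 km/s
Propagation delay = 19733 / 210000 = 0.094 s = 93.9667 ms
Processing delay = 3.7 ms
Total one-way latency = 97.6667 ms


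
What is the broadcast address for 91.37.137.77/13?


Network: 91.32.0.0/13
Host bits = 19
Set all host bits to 1:
Broadcast: 91.39.255.255


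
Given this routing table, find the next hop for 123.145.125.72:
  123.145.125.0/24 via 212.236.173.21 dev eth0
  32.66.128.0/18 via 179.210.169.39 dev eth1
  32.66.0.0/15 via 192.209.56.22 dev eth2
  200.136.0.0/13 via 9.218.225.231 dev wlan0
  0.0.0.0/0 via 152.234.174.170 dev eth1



Longest prefix match for 123.145.125.72:
  /24 123.145.125.0: MATCH
  /18 32.66.128.0: no
  /15 32.66.0.0: no
  /13 200.136.0.0: no
  /0 0.0.0.0: MATCH
Selected: next-hop 212.236.173.21 via eth0 (matched /24)


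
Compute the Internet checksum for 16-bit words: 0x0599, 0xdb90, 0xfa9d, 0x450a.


Sum all words (with carry folding):
+ 0x0599 = 0x0599
+ 0xdb90 = 0xe129
+ 0xfa9d = 0xdbc7
+ 0x450a = 0x20d2
One's complement: ~0x20d2
Checksum = 0xdf2d


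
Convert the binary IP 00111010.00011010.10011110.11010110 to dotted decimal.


00111010 = 58
00011010 = 26
10011110 = 158
11010110 = 214
IP: 58.26.158.214


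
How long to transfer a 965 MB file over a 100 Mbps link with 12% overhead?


Effective throughput = 100 * (1 - 12/100) = 88 Mbps
File size in Mb = 965 * 8 = 7720 Mb
Time = 7720 / 88
Time = 87.7273 seconds


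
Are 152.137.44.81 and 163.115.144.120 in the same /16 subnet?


Mask: 255.255.0.0
152.137.44.81 AND mask = 152.137.0.0
163.115.144.120 AND mask = 163.115.0.0
No, different subnets (152.137.0.0 vs 163.115.0.0)


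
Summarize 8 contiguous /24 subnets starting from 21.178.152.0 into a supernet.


Original prefix: /24
Number of subnets: 8 = 2^3
New prefix = 24 - 3 = 21
Supernet: 21.178.152.0/21


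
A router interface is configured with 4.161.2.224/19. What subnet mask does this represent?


/19 means 19 network bits, 13 host bits
Binary: 11111111111111111110000000000000
Mask: 255.255.224.0


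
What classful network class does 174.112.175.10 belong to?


First octet: 174
Binary: 10101110
10xxxxxx -> Class B (128-191)
Class B, default mask 255.255.0.0 (/16)


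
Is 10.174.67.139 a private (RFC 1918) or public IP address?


RFC 1918 private ranges:
  10.0.0.0/8 (10.0.0.0 - 10.255.255.255)
  172.16.0.0/12 (172.16.0.0 - 172.31.255.255)
  192.168.0.0/16 (192.168.0.0 - 192.168.255.255)
Private (in 10.0.0.0/8)


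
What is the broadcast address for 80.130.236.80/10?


Network: 80.128.0.0/10
Host bits = 22
Set all host bits to 1:
Broadcast: 80.191.255.255


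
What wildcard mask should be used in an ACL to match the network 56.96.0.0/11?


Subnet mask: 255.224.0.0
Wildcard = 255.255.255.255 - subnet mask
255 - 255 = 0
255 - 224 = 31
255 - 0 = 255
255 - 0 = 255
Wildcard: 0.31.255.255


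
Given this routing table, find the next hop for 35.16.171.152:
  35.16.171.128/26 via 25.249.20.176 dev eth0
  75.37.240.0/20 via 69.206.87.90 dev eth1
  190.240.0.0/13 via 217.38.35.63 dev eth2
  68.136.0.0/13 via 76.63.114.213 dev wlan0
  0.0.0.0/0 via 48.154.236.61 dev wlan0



Longest prefix match for 35.16.171.152:
  /26 35.16.171.128: MATCH
  /20 75.37.240.0: no
  /13 190.240.0.0: no
  /13 68.136.0.0: no
  /0 0.0.0.0: MATCH
Selected: next-hop 25.249.20.176 via eth0 (matched /26)


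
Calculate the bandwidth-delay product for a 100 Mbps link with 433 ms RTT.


BDP = bandwidth * RTT
= 100 Mbps * 433 ms
= 100 * 1e6 * 433 / 1000 bits
= 43300000 bits
= 5412500 bytes
= 5285.6445 KB
BDP = 43300000 bits (5412500 bytes)


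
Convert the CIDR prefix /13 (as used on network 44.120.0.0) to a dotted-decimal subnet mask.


/13 means 13 network bits, 19 host bits
Binary: 11111111111110000000000000000000
Mask: 255.248.0.0


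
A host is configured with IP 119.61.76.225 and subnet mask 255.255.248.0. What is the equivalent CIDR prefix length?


Binary: 11111111.11111111.11111000.00000000
Count leading 1s
Prefix: /21


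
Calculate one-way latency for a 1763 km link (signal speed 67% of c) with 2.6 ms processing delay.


Speed = 0.67 * 3e5 km/s = 201000 km/s
Propagation delay = 1763 / 201000 = 0.0088 s = 8.7711 ms
Processing delay = 2.6 ms
Total one-way latency = 11.3711 ms


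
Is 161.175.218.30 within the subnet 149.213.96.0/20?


Subnet network: 149.213.96.0
Test IP AND mask: 161.175.208.0
No, 161.175.218.30 is not in 149.213.96.0/20


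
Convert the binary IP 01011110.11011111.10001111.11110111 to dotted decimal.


01011110 = 94
11011111 = 223
10001111 = 143
11110111 = 247
IP: 94.223.143.247


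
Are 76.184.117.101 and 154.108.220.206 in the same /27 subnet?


Mask: 255.255.255.224
76.184.117.101 AND mask = 76.184.117.96
154.108.220.206 AND mask = 154.108.220.192
No, different subnets (76.184.117.96 vs 154.108.220.192)


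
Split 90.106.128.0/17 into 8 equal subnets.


New prefix = 17 + 3 = 20
Each subnet has 4096 addresses
  90.106.128.0/20
  90.106.144.0/20
  90.106.160.0/20
  90.106.176.0/20
  90.106.192.0/20
  90.106.208.0/20
  90.106.224.0/20
  90.106.240.0/20
Subnets: 90.106.128.0/20, 90.106.144.0/20, 90.106.160.0/20, 90.106.176.0/20, 90.106.192.0/20, 90.106.208.0/20, 90.106.224.0/20, 90.106.240.0/20


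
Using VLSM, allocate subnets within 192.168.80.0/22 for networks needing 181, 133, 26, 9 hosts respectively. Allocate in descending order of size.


181 hosts -> /24 (254 usable): 192.168.80.0/24
133 hosts -> /24 (254 usable): 192.168.81.0/24
26 hosts -> /27 (30 usable): 192.168.82.0/27
9 hosts -> /28 (14 usable): 192.168.82.32/28
Allocation: 192.168.80.0/24 (181 hosts, 254 usable); 192.168.81.0/24 (133 hosts, 254 usable); 192.168.82.0/27 (26 hosts, 30 usable); 192.168.82.32/28 (9 hosts, 14 usable)


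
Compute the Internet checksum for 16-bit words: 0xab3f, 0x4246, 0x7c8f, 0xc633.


Sum all words (with carry folding):
+ 0xab3f = 0xab3f
+ 0x4246 = 0xed85
+ 0x7c8f = 0x6a15
+ 0xc633 = 0x3049
One's complement: ~0x3049
Checksum = 0xcfb6


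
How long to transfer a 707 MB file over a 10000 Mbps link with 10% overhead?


Effective throughput = 10000 * (1 - 10/100) = 9000 Mbps
File size in Mb = 707 * 8 = 5656 Mb
Time = 5656 / 9000
Time = 0.6284 seconds


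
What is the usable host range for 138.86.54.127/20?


Network: 138.86.48.0
Broadcast: 138.86.63.255
First usable = network + 1
Last usable = broadcast - 1
Range: 138.86.48.1 to 138.86.63.254


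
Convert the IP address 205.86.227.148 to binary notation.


205 = 11001101
86 = 01010110
227 = 11100011
148 = 10010100
Binary: 11001101.01010110.11100011.10010100


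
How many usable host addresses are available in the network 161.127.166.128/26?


Host bits = 32 - 26 = 6
Total addresses = 2^6 = 64
Usable = total - 2 (network and broadcast)
Usable hosts: 62


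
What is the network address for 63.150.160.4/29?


IP:   00111111.10010110.10100000.00000100
Mask: 11111111.11111111.11111111.11111000
AND operation:
Net:  00111111.10010110.10100000.00000000
Network: 63.150.160.0/29


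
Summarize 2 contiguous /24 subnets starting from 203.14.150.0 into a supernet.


Original prefix: /24
Number of subnets: 2 = 2^1
New prefix = 24 - 1 = 23
Supernet: 203.14.150.0/23


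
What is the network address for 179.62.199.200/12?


IP:   10110011.00111110.11000111.11001000
Mask: 11111111.11110000.00000000.00000000
AND operation:
Net:  10110011.00110000.00000000.00000000
Network: 179.48.0.0/12


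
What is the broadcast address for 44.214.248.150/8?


Network: 44.0.0.0/8
Host bits = 24
Set all host bits to 1:
Broadcast: 44.255.255.255


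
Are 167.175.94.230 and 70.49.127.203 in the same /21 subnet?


Mask: 255.255.248.0
167.175.94.230 AND mask = 167.175.88.0
70.49.127.203 AND mask = 70.49.120.0
No, different subnets (167.175.88.0 vs 70.49.120.0)


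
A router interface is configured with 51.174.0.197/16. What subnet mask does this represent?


/16 means 16 network bits, 16 host bits
Binary: 11111111111111110000000000000000
Mask: 255.255.0.0


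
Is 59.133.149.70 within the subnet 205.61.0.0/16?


Subnet network: 205.61.0.0
Test IP AND mask: 59.133.0.0
No, 59.133.149.70 is not in 205.61.0.0/16


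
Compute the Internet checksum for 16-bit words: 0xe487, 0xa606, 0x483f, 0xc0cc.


Sum all words (with carry folding):
+ 0xe487 = 0xe487
+ 0xa606 = 0x8a8e
+ 0x483f = 0xd2cd
+ 0xc0cc = 0x939a
One's complement: ~0x939a
Checksum = 0x6c65


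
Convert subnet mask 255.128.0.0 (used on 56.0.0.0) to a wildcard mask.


Subnet mask: 255.128.0.0
Wildcard = 255.255.255.255 - subnet mask
255 - 255 = 0
255 - 128 = 127
255 - 0 = 255
255 - 0 = 255
Wildcard: 0.127.255.255


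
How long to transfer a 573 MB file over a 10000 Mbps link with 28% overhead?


Effective throughput = 10000 * (1 - 28/100) = 7200 Mbps
File size in Mb = 573 * 8 = 4584 Mb
Time = 4584 / 7200
Time = 0.6367 seconds


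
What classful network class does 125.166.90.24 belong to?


First octet: 125
Binary: 01111101
0xxxxxxx -> Class A (1-126)
Class A, default mask 255.0.0.0 (/8)


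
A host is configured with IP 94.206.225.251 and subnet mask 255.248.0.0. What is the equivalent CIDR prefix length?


Binary: 11111111.11111000.00000000.00000000
Count leading 1s
Prefix: /13


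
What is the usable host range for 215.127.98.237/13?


Network: 215.120.0.0
Broadcast: 215.127.255.255
First usable = network + 1
Last usable = broadcast - 1
Range: 215.120.0.1 to 215.127.255.254


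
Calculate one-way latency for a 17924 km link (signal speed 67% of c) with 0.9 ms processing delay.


Speed = 0.67 * 3e5 km/s = 201000 km/s
Propagation delay = 17924 / 201000 = 0.0892 s = 89.1741 ms
Processing delay = 0.9 ms
Total one-way latency = 90.0741 ms


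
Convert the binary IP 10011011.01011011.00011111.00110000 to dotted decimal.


10011011 = 155
01011011 = 91
00011111 = 31
00110000 = 48
IP: 155.91.31.48


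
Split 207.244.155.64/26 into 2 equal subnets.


New prefix = 26 + 1 = 27
Each subnet has 32 addresses
  207.244.155.64/27
  207.244.155.96/27
Subnets: 207.244.155.64/27, 207.244.155.96/27


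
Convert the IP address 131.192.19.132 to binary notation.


131 = 10000011
192 = 11000000
19 = 00010011
132 = 10000100
Binary: 10000011.11000000.00010011.10000100


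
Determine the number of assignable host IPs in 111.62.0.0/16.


Host bits = 32 - 16 = 16
Total addresses = 2^16 = 65536
Usable = total - 2 (network and broadcast)
Usable hosts: 65534


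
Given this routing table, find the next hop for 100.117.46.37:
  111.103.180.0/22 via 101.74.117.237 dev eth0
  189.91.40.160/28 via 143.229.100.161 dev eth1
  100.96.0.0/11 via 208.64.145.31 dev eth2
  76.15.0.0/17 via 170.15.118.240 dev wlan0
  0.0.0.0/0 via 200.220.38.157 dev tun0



Longest prefix match for 100.117.46.37:
  /22 111.103.180.0: no
  /28 189.91.40.160: no
  /11 100.96.0.0: MATCH
  /17 76.15.0.0: no
  /0 0.0.0.0: MATCH
Selected: next-hop 208.64.145.31 via eth2 (matched /11)


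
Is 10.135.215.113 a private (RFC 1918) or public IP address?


RFC 1918 private ranges:
  10.0.0.0/8 (10.0.0.0 - 10.255.255.255)
  172.16.0.0/12 (172.16.0.0 - 172.31.255.255)
  192.168.0.0/16 (192.168.0.0 - 192.168.255.255)
Private (in 10.0.0.0/8)


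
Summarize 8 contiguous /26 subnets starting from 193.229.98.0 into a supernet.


Original prefix: /26
Number of subnets: 8 = 2^3
New prefix = 26 - 3 = 23
Supernet: 193.229.98.0/23


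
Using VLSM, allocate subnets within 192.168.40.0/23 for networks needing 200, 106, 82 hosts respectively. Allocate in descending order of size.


200 hosts -> /24 (254 usable): 192.168.40.0/24
106 hosts -> /25 (126 usable): 192.168.41.0/25
82 hosts -> /25 (126 usable): 192.168.41.128/25
Allocation: 192.168.40.0/24 (200 hosts, 254 usable); 192.168.41.0/25 (106 hosts, 126 usable); 192.168.41.128/25 (82 hosts, 126 usable)


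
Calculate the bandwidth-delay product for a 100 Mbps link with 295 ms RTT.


BDP = bandwidth * RTT
= 100 Mbps * 295 ms
= 100 * 1e6 * 295 / 1000 bits
= 29500000 bits
= 3687500 bytes
= 3601.0742 KB
BDP = 29500000 bits (3687500 bytes)


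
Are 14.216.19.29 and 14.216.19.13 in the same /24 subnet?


Mask: 255.255.255.0
14.216.19.29 AND mask = 14.216.19.0
14.216.19.13 AND mask = 14.216.19.0
Yes, same subnet (14.216.19.0)


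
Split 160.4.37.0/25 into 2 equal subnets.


New prefix = 25 + 1 = 26
Each subnet has 64 addresses
  160.4.37.0/26
  160.4.37.64/26
Subnets: 160.4.37.0/26, 160.4.37.64/26


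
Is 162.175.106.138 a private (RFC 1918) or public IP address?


RFC 1918 private ranges:
  10.0.0.0/8 (10.0.0.0 - 10.255.255.255)
  172.16.0.0/12 (172.16.0.0 - 172.31.255.255)
  192.168.0.0/16 (192.168.0.0 - 192.168.255.255)
Public (not in any RFC 1918 range)


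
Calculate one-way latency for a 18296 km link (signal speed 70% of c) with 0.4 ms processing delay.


Speed = 0.7 * 3e5 km/s = 210000 km/s
Propagation delay = 18296 / 210000 = 0.0871 s = 87.1238 ms
Processing delay = 0.4 ms
Total one-way latency = 87.5238 ms


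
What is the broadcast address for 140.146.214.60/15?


Network: 140.146.0.0/15
Host bits = 17
Set all host bits to 1:
Broadcast: 140.147.255.255


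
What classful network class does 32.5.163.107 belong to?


First octet: 32
Binary: 00100000
0xxxxxxx -> Class A (1-126)
Class A, default mask 255.0.0.0 (/8)


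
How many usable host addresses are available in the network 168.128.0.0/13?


Host bits = 32 - 13 = 19
Total addresses = 2^19 = 524288
Usable = total - 2 (network and broadcast)
Usable hosts: 524286


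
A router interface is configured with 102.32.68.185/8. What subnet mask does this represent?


/8 means 8 network bits, 24 host bits
Binary: 11111111000000000000000000000000
Mask: 255.0.0.0


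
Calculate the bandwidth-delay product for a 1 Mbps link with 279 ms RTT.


BDP = bandwidth * RTT
= 1 Mbps * 279 ms
= 1 * 1e6 * 279 / 1000 bits
= 279000 bits
= 34875 bytes
= 34.0576 KB
BDP = 279000 bits (34875 bytes)


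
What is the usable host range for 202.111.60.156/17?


Network: 202.111.0.0
Broadcast: 202.111.127.255
First usable = network + 1
Last usable = broadcast - 1
Range: 202.111.0.1 to 202.111.127.254


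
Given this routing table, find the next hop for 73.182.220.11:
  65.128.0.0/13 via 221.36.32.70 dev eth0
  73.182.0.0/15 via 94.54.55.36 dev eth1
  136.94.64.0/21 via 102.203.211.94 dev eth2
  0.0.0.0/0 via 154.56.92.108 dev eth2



Longest prefix match for 73.182.220.11:
  /13 65.128.0.0: no
  /15 73.182.0.0: MATCH
  /21 136.94.64.0: no
  /0 0.0.0.0: MATCH
Selected: next-hop 94.54.55.36 via eth1 (matched /15)


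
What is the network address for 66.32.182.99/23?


IP:   01000010.00100000.10110110.01100011
Mask: 11111111.11111111.11111110.00000000
AND operation:
Net:  01000010.00100000.10110110.00000000
Network: 66.32.182.0/23


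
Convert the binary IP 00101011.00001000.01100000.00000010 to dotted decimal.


00101011 = 43
00001000 = 8
01100000 = 96
00000010 = 2
IP: 43.8.96.2


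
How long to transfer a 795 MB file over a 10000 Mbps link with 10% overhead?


Effective throughput = 10000 * (1 - 10/100) = 9000 Mbps
File size in Mb = 795 * 8 = 6360 Mb
Time = 6360 / 9000
Time = 0.7067 seconds


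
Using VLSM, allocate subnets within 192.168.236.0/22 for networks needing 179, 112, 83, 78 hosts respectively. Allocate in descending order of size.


179 hosts -> /24 (254 usable): 192.168.236.0/24
112 hosts -> /25 (126 usable): 192.168.237.0/25
83 hosts -> /25 (126 usable): 192.168.237.128/25
78 hosts -> /25 (126 usable): 192.168.238.0/25
Allocation: 192.168.236.0/24 (179 hosts, 254 usable); 192.168.237.0/25 (112 hosts, 126 usable); 192.168.237.128/25 (83 hosts, 126 usable); 192.168.238.0/25 (78 hosts, 126 usable)


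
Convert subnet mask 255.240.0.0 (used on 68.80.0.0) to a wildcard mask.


Subnet mask: 255.240.0.0
Wildcard = 255.255.255.255 - subnet mask
255 - 255 = 0
255 - 240 = 15
255 - 0 = 255
255 - 0 = 255
Wildcard: 0.15.255.255
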